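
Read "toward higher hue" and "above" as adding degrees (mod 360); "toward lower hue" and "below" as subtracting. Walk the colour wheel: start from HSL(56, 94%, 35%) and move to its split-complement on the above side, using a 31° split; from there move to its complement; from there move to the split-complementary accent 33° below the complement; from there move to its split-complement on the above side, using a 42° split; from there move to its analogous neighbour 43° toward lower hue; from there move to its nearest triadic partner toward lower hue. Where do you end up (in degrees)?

293°

56 + 211 = 267°   (split-comp 31° ↑)
267 + 180 = 447 → 447 − 360 = 87°   (complement)
87 + 147 = 234°   (split-comp 33° ↓)
234 + 222 = 456 → 456 − 360 = 96°   (split-comp 42° ↑)
96 − 43 = 53°   (analog 43° ↓)
53 − 120 = -67 → -67 + 360 = 293°   (triadic ↓)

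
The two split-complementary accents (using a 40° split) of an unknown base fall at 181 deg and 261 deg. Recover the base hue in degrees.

41°

The accents sit 40° either side of the complement, so the complement is their short-arc midpoint on the wheel.
Short-arc midpoint of 181° and 261°: 221°.
Base is 180° from the complement: 221 − 180 = 41°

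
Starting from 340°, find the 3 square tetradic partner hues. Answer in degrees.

A square tetradic scheme places four hues every 90°.
340 + 90 = 430 → 430 − 360 = 70°
340 + 180 = 520 → 520 − 360 = 160°
340 + 270 = 610 → 610 − 360 = 250°

70°, 160°, 250°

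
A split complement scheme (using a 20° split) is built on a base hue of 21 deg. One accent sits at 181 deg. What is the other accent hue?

221°

Split-complementary hues sit 20° either side of the complement.
Complement of the base 21°: 21 + 180 = 201°
The given accent 181° is 20° one side of 201°; the other accent sits 20° the other side: 201 + 20 = 221°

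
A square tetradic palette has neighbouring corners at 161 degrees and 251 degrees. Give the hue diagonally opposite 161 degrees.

341°

A square tetradic scheme places four hues 90° apart; opposite corners are 180° apart.
161 + 180 = 341°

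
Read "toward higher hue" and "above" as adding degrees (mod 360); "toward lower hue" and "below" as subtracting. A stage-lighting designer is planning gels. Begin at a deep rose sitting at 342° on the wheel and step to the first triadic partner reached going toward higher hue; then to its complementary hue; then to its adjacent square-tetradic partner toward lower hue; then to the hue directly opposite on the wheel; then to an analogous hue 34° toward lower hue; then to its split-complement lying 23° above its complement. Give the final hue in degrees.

+120° (triadic ↑): 342 + 120 = 462 → 462 − 360 = 102°
+180° (complement): 102 + 180 = 282°
−90° (square ↓): 282 − 90 = 192°
+180° (complement): 192 + 180 = 372 → 372 − 360 = 12°
−34° (analog 34° ↓): 12 − 34 = -22 → -22 + 360 = 338°
+203° (split-comp 23° ↑): 338 + 203 = 541 → 541 − 360 = 181°

181°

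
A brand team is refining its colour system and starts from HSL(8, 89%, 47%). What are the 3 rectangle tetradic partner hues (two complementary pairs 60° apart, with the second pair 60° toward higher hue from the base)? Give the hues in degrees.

A rectangular tetradic uses two complementary pairs 60° apart: offsets 0°, 60°, 180°, 240°.
8 + 60 = 68°
8 + 180 = 188°
8 + 240 = 248°

68°, 188°, and 248°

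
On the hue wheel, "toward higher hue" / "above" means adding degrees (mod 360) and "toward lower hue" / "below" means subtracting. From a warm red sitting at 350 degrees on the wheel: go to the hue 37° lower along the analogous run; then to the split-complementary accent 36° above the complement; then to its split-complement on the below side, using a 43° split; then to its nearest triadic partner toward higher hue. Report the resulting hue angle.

−37° (analog 37° ↓): 350 − 37 = 313°
+216° (split-comp 36° ↑): 313 + 216 = 529 → 529 − 360 = 169°
+137° (split-comp 43° ↓): 169 + 137 = 306°
+120° (triadic ↑): 306 + 120 = 426 → 426 − 360 = 66°

66°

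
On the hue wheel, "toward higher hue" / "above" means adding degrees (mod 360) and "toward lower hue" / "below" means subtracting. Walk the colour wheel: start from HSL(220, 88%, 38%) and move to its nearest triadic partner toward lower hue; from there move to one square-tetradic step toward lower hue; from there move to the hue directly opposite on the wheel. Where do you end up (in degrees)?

triadic ↓ −120°: 220 − 120 = 100°
square ↓ −90°: 100 − 90 = 10°
complement +180°: 10 + 180 = 190°

190°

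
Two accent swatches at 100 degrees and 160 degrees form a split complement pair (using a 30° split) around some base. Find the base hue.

310°

The accents sit 30° either side of the complement, so the complement is their short-arc midpoint on the wheel.
Short-arc midpoint of 100° and 160°: 130°.
Base is 180° from the complement: 130 − 180 = -50 → -50 + 360 = 310°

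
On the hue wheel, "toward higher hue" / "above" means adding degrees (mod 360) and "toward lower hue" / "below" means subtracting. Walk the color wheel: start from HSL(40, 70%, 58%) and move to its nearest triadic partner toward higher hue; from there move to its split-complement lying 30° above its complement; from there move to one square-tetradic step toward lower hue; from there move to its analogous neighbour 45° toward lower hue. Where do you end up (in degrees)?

+120° (triadic ↑): 40 + 120 = 160°
+210° (split-comp 30° ↑): 160 + 210 = 370 → 370 − 360 = 10°
−90° (square ↓): 10 − 90 = -80 → -80 + 360 = 280°
−45° (analog 45° ↓): 280 − 45 = 235°

235°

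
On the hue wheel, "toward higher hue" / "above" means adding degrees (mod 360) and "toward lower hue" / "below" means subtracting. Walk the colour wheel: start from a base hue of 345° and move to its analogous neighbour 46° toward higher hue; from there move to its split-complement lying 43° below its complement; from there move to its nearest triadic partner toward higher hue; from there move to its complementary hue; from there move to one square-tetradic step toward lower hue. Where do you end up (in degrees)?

345 + 46 = 391 → 391 − 360 = 31°   (analog 46° ↑)
31 + 137 = 168°   (split-comp 43° ↓)
168 + 120 = 288°   (triadic ↑)
288 + 180 = 468 → 468 − 360 = 108°   (complement)
108 − 90 = 18°   (square ↓)

18°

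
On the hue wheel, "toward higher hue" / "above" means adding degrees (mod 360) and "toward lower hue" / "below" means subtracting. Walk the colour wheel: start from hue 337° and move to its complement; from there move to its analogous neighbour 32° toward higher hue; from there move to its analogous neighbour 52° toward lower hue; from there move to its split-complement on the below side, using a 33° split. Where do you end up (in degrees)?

284°

337 + 180 = 517 → 517 − 360 = 157°   (complement)
157 + 32 = 189°   (analog 32° ↑)
189 − 52 = 137°   (analog 52° ↓)
137 + 147 = 284°   (split-comp 33° ↓)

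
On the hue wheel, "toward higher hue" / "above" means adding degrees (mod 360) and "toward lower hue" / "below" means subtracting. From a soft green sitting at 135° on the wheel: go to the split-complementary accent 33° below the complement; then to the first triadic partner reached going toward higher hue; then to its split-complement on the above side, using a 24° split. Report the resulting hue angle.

246°

135 + 147 = 282°   (split-comp 33° ↓)
282 + 120 = 402 → 402 − 360 = 42°   (triadic ↑)
42 + 204 = 246°   (split-comp 24° ↑)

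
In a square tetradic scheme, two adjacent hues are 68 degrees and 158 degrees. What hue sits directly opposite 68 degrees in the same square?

A square tetradic scheme places four hues 90° apart; opposite corners are 180° apart.
68 + 180 = 248°

248°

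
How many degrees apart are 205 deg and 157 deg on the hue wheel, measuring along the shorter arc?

48°

|205 − 157| = 48.
48 ≤ 180, so the shorter arc is 48°.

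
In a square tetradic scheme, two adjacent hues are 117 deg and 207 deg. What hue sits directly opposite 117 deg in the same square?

A square tetradic scheme places four hues 90° apart; opposite corners are 180° apart.
117 + 180 = 297°

297°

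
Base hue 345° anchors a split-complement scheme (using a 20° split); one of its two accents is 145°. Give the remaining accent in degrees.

Split-complementary hues sit 20° either side of the complement.
Complement of the base 345°: 345 + 180 = 525 → 525 − 360 = 165°
The given accent 145° is 20° one side of 165°; the other accent sits 20° the other side: 165 + 20 = 185°

185°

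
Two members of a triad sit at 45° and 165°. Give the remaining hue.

A triad spaces three hues 120° apart.
The full set is {45°, 165°, 285°}.

285°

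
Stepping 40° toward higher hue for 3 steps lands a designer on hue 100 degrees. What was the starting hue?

340°

3 steps of 40° (toward higher hue) give a net shift of +120°.
Start = end − shift: 100 − 120 = -20 → -20 + 360 = 340°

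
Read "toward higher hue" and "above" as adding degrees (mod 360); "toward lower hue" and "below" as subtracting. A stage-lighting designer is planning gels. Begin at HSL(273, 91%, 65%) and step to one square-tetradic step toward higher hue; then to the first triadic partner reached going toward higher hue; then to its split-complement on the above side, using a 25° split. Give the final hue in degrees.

273 + 90 = 363 → 363 − 360 = 3°   (square ↑)
3 + 120 = 123°   (triadic ↑)
123 + 205 = 328°   (split-comp 25° ↑)

328°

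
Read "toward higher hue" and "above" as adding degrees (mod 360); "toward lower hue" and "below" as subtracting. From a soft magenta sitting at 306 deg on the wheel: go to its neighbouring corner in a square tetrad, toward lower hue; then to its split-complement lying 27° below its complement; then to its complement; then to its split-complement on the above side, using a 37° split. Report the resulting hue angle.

46°

−90° (square ↓): 306 − 90 = 216°
+153° (split-comp 27° ↓): 216 + 153 = 369 → 369 − 360 = 9°
+180° (complement): 9 + 180 = 189°
+217° (split-comp 37° ↑): 189 + 217 = 406 → 406 − 360 = 46°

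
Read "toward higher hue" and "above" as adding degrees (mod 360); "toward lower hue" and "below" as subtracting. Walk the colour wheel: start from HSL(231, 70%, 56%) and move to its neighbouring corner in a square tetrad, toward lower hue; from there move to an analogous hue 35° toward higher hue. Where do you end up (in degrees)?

−90° (square ↓): 231 − 90 = 141°
+35° (analog 35° ↑): 141 + 35 = 176°

176°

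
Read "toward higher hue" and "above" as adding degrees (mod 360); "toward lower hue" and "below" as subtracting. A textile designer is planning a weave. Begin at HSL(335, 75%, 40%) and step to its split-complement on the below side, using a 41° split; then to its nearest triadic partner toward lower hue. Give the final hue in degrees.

354°

335 + 139 = 474 → 474 − 360 = 114°   (split-comp 41° ↓)
114 − 120 = -6 → -6 + 360 = 354°   (triadic ↓)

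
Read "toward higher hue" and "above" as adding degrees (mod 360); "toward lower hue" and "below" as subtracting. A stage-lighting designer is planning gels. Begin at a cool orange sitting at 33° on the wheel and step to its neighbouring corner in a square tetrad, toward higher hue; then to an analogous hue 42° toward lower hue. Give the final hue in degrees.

33 + 90 = 123°   (square ↑)
123 − 42 = 81°   (analog 42° ↓)

81°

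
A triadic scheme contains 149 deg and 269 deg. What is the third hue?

A triad spaces three hues 120° apart.
The full set is {29°, 149°, 269°}.

29°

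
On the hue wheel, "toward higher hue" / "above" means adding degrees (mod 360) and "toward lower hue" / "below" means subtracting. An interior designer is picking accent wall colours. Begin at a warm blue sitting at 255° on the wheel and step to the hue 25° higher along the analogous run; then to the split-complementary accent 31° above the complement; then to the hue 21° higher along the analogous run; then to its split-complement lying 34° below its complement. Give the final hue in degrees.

analog 25° ↑ +25°: 255 + 25 = 280°
split-comp 31° ↑ +211°: 280 + 211 = 491 → 491 − 360 = 131°
analog 21° ↑ +21°: 131 + 21 = 152°
split-comp 34° ↓ +146°: 152 + 146 = 298°

298°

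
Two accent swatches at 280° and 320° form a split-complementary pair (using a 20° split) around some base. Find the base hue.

120°

The accents sit 20° either side of the complement, so the complement is their short-arc midpoint on the wheel.
Short-arc midpoint of 280° and 320°: 300°.
Base is 180° from the complement: 300 − 180 = 120°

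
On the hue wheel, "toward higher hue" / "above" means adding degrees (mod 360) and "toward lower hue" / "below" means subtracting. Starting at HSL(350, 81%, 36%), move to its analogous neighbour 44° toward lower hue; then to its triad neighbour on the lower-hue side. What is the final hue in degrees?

analog 44° ↓ −44°: 350 − 44 = 306°
triadic ↓ −120°: 306 − 120 = 186°

186°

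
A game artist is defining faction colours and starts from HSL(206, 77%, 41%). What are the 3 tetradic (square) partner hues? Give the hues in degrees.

A square tetradic scheme places four hues every 90°.
206 + 90 = 296°
206 + 180 = 386 → 386 − 360 = 26°
206 + 270 = 476 → 476 − 360 = 116°

296°, 26°, and 116°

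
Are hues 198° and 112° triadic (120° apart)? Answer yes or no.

no

Angular distance: |198 − 112| = 86 = 86°.
Triadic (120° apart) requires 120°.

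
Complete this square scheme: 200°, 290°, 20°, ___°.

110°

A square tetradic scheme places four hues every 90°.
The full set through 20° is {20°, 110°, 200°, 290°}.
Given {20°, 200°, 290°}, the missing hue is 110°.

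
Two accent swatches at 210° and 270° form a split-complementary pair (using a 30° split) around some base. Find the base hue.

The accents sit 30° either side of the complement, so the complement is their short-arc midpoint on the wheel.
Short-arc midpoint of 210° and 270°: 240°.
Base is 180° from the complement: 240 − 180 = 60°

60°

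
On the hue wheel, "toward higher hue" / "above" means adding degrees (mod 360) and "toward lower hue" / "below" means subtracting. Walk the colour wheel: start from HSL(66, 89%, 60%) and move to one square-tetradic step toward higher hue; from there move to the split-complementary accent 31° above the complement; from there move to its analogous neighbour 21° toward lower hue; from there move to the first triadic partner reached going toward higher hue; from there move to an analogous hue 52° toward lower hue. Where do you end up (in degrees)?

54°

66 + 90 = 156°   (square ↑)
156 + 211 = 367 → 367 − 360 = 7°   (split-comp 31° ↑)
7 − 21 = -14 → -14 + 360 = 346°   (analog 21° ↓)
346 + 120 = 466 → 466 − 360 = 106°   (triadic ↑)
106 − 52 = 54°   (analog 52° ↓)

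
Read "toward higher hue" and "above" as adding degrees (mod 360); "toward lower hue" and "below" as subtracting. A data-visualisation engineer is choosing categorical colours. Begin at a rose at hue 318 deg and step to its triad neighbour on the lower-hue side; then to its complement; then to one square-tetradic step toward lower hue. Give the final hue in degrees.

288°

−120° (triadic ↓): 318 − 120 = 198°
+180° (complement): 198 + 180 = 378 → 378 − 360 = 18°
−90° (square ↓): 18 − 90 = -72 → -72 + 360 = 288°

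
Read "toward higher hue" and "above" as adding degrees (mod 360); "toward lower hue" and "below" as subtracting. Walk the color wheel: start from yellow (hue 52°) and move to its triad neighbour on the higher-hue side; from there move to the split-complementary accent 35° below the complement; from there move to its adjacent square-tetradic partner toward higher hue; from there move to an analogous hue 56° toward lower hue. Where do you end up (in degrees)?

+120° (triadic ↑): 52 + 120 = 172°
+145° (split-comp 35° ↓): 172 + 145 = 317°
+90° (square ↑): 317 + 90 = 407 → 407 − 360 = 47°
−56° (analog 56° ↓): 47 − 56 = -9 → -9 + 360 = 351°

351°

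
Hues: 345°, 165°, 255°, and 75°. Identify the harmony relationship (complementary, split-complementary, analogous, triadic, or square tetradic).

square tetradic

Sort the hues: 75°, 165°, 255°, 345°.
Successive gaps around the wheel: 90°, 90°, 90°, 90°.
Four hues every 90° form a square tetradic scheme.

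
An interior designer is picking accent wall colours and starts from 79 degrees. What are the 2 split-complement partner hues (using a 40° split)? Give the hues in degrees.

Split-complementary hues sit 40° either side of the complement.
Complement of 79 degrees: 79 + 180 = 259°
259 − 40 = 219°
259 + 40 = 299°

219° and 299°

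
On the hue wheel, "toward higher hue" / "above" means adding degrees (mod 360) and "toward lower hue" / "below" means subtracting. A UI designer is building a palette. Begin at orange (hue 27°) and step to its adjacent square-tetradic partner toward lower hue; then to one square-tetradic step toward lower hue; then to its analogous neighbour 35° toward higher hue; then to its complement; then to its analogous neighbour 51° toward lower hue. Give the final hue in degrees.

11°

square ↓ −90°: 27 − 90 = -63 → -63 + 360 = 297°
square ↓ −90°: 297 − 90 = 207°
analog 35° ↑ +35°: 207 + 35 = 242°
complement +180°: 242 + 180 = 422 → 422 − 360 = 62°
analog 51° ↓ −51°: 62 − 51 = 11°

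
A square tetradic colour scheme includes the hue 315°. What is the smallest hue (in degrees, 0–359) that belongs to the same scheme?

45°

A square tetradic scheme places four hues every 90°.
The full set through 315° is {45°, 135°, 225°, 315°}.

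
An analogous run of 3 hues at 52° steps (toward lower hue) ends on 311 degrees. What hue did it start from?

2 steps of 52° (toward lower hue) give a net shift of −104°.
Start = end − shift: 311 + 104 = 415 → 415 − 360 = 55°

55°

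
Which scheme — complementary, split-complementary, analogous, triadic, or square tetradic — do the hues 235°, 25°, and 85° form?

split-complementary

Sort the hues: 25°, 85°, 235°.
Successive gaps around the wheel: 60°, 150°, 150°.
Two 150° gaps and one 60° gap — a base hue opposite a pair of accents 30° either side of its complement — is the split-complementary pattern.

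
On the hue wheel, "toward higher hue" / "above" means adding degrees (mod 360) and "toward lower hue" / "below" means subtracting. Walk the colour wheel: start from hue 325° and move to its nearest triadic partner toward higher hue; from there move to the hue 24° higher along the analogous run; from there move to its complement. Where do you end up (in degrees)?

289°

triadic ↑ +120°: 325 + 120 = 445 → 445 − 360 = 85°
analog 24° ↑ +24°: 85 + 24 = 109°
complement +180°: 109 + 180 = 289°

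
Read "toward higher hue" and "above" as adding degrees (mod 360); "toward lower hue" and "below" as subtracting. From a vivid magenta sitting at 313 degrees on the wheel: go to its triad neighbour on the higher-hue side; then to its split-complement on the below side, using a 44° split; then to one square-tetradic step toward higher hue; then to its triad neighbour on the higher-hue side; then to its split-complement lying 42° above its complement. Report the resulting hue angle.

+120° (triadic ↑): 313 + 120 = 433 → 433 − 360 = 73°
+136° (split-comp 44° ↓): 73 + 136 = 209°
+90° (square ↑): 209 + 90 = 299°
+120° (triadic ↑): 299 + 120 = 419 → 419 − 360 = 59°
+222° (split-comp 42° ↑): 59 + 222 = 281°

281°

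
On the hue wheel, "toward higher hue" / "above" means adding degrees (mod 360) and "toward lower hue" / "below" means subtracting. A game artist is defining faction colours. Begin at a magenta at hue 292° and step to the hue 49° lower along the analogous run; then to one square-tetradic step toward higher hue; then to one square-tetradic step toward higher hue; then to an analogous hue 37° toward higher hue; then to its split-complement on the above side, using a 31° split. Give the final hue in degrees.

analog 49° ↓ −49°: 292 − 49 = 243°
square ↑ +90°: 243 + 90 = 333°
square ↑ +90°: 333 + 90 = 423 → 423 − 360 = 63°
analog 37° ↑ +37°: 63 + 37 = 100°
split-comp 31° ↑ +211°: 100 + 211 = 311°

311°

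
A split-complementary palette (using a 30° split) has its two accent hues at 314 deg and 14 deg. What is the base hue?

The accents sit 30° either side of the complement, so the complement is their short-arc midpoint on the wheel.
Short-arc midpoint of 314° and 14°: 344°.
Base is 180° from the complement: 344 − 180 = 164°

164°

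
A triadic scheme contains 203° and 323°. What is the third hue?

A triad spaces three hues 120° apart.
The full set is {83°, 203°, 323°}.

83°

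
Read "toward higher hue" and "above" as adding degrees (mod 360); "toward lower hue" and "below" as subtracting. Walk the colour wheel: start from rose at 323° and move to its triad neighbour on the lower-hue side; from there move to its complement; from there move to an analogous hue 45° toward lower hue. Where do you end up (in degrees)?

338°

triadic ↓ −120°: 323 − 120 = 203°
complement +180°: 203 + 180 = 383 → 383 − 360 = 23°
analog 45° ↓ −45°: 23 − 45 = -22 → -22 + 360 = 338°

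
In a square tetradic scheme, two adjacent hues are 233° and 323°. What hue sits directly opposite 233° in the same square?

53°

A square tetradic scheme places four hues 90° apart; opposite corners are 180° apart.
233 + 180 = 413 → 413 − 360 = 53°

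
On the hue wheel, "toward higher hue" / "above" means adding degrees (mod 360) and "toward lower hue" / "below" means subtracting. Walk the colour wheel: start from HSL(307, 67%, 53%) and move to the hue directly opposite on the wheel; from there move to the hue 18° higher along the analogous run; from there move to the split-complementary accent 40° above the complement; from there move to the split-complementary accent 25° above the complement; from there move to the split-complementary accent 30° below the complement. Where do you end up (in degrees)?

+180° (complement): 307 + 180 = 487 → 487 − 360 = 127°
+18° (analog 18° ↑): 127 + 18 = 145°
+220° (split-comp 40° ↑): 145 + 220 = 365 → 365 − 360 = 5°
+205° (split-comp 25° ↑): 5 + 205 = 210°
+150° (split-comp 30° ↓): 210 + 150 = 360 → 360 − 360 = 0°

0°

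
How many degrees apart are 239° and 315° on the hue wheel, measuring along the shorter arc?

|239 − 315| = 76.
76 ≤ 180, so the shorter arc is 76°.

76°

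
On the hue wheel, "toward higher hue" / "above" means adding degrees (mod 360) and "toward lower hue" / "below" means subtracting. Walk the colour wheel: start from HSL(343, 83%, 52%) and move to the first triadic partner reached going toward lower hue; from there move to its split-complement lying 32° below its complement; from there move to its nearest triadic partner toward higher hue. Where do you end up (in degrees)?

triadic ↓ −120°: 343 − 120 = 223°
split-comp 32° ↓ +148°: 223 + 148 = 371 → 371 − 360 = 11°
triadic ↑ +120°: 11 + 120 = 131°

131°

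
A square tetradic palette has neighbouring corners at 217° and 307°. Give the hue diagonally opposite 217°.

37°

A square tetradic scheme places four hues 90° apart; opposite corners are 180° apart.
217 + 180 = 397 → 397 − 360 = 37°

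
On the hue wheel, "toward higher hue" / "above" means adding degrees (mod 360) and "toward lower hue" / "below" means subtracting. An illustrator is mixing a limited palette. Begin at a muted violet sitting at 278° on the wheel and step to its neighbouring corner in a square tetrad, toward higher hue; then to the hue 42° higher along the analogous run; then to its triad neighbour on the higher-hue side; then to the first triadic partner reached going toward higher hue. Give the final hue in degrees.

290°

square ↑ +90°: 278 + 90 = 368 → 368 − 360 = 8°
analog 42° ↑ +42°: 8 + 42 = 50°
triadic ↑ +120°: 50 + 120 = 170°
triadic ↑ +120°: 170 + 120 = 290°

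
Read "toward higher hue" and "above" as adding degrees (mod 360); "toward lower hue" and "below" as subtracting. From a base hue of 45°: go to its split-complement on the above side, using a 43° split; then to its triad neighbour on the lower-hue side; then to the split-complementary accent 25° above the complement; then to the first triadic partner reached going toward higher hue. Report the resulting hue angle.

113°

45 + 223 = 268°   (split-comp 43° ↑)
268 − 120 = 148°   (triadic ↓)
148 + 205 = 353°   (split-comp 25° ↑)
353 + 120 = 473 → 473 − 360 = 113°   (triadic ↑)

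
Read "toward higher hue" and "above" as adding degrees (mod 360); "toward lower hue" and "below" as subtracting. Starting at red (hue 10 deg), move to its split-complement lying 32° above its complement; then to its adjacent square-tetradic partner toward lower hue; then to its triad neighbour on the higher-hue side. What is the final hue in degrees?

10 + 212 = 222°   (split-comp 32° ↑)
222 − 90 = 132°   (square ↓)
132 + 120 = 252°   (triadic ↑)

252°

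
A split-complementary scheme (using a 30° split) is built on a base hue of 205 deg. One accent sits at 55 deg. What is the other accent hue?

Split-complementary hues sit 30° either side of the complement.
Complement of the base 205°: 205 + 180 = 385 → 385 − 360 = 25°
The given accent 55° is 30° one side of 25°; the other accent sits 30° the other side: 25 − 30 = -5 → -5 + 360 = 355°

355°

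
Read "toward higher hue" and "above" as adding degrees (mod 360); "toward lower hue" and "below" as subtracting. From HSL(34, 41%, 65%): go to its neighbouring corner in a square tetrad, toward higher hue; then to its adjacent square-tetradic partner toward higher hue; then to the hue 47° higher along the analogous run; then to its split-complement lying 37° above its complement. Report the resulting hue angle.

square ↑ +90°: 34 + 90 = 124°
square ↑ +90°: 124 + 90 = 214°
analog 47° ↑ +47°: 214 + 47 = 261°
split-comp 37° ↑ +217°: 261 + 217 = 478 → 478 − 360 = 118°

118°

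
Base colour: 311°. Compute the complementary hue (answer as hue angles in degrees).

311 + 180 = 491 → 491 − 360 = 131°

131°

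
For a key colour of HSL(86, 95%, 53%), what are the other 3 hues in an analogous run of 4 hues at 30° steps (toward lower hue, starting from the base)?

56°, 26°, 356°

Analogous hues sit every 30° along the wheel.
86 − 30 = 56°
86 − 60 = 26°
86 − 90 = -4 → -4 + 360 = 356°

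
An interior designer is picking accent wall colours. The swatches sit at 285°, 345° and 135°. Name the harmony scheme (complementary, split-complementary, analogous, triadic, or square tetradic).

split-complementary

Sort the hues: 135°, 285°, 345°.
Successive gaps around the wheel: 150°, 60°, 150°.
Two 150° gaps and one 60° gap — a base hue opposite a pair of accents 30° either side of its complement — is the split-complementary pattern.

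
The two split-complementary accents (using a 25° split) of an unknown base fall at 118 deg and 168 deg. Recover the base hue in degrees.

323°

The accents sit 25° either side of the complement, so the complement is their short-arc midpoint on the wheel.
Short-arc midpoint of 118° and 168°: 143°.
Base is 180° from the complement: 143 − 180 = -37 → -37 + 360 = 323°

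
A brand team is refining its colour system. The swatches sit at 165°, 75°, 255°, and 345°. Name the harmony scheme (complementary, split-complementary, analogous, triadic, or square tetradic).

square tetradic

Sort the hues: 75°, 165°, 255°, 345°.
Successive gaps around the wheel: 90°, 90°, 90°, 90°.
Four hues every 90° form a square tetradic scheme.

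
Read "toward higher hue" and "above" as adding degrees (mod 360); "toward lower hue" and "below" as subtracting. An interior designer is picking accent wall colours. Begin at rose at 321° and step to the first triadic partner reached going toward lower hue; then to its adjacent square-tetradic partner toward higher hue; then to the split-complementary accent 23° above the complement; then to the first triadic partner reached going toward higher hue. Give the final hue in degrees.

254°

triadic ↓ −120°: 321 − 120 = 201°
square ↑ +90°: 201 + 90 = 291°
split-comp 23° ↑ +203°: 291 + 203 = 494 → 494 − 360 = 134°
triadic ↑ +120°: 134 + 120 = 254°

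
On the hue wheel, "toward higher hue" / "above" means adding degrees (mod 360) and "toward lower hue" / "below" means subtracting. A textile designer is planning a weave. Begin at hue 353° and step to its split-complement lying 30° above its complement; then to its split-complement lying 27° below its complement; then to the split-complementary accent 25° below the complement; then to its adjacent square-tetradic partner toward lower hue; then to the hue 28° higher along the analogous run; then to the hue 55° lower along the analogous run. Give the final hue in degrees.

34°

split-comp 30° ↑ +210°: 353 + 210 = 563 → 563 − 360 = 203°
split-comp 27° ↓ +153°: 203 + 153 = 356°
split-comp 25° ↓ +155°: 356 + 155 = 511 → 511 − 360 = 151°
square ↓ −90°: 151 − 90 = 61°
analog 28° ↑ +28°: 61 + 28 = 89°
analog 55° ↓ −55°: 89 − 55 = 34°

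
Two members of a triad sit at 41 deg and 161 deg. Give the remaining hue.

A triad spaces three hues 120° apart.
The full set is {41°, 161°, 281°}.

281°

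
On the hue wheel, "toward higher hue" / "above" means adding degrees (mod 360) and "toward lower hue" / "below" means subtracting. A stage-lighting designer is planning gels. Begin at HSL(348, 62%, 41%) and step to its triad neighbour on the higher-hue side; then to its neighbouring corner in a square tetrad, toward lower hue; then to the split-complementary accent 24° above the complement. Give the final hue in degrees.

348 + 120 = 468 → 468 − 360 = 108°   (triadic ↑)
108 − 90 = 18°   (square ↓)
18 + 204 = 222°   (split-comp 24° ↑)

222°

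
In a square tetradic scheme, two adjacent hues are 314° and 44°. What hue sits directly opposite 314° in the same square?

134°

A square tetradic scheme places four hues 90° apart; opposite corners are 180° apart.
314 + 180 = 494 → 494 − 360 = 134°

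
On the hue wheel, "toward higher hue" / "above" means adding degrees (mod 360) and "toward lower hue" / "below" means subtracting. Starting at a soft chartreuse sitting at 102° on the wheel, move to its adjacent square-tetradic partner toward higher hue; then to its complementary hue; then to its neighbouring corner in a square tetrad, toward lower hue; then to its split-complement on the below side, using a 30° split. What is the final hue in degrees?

72°

+90° (square ↑): 102 + 90 = 192°
+180° (complement): 192 + 180 = 372 → 372 − 360 = 12°
−90° (square ↓): 12 − 90 = -78 → -78 + 360 = 282°
+150° (split-comp 30° ↓): 282 + 150 = 432 → 432 − 360 = 72°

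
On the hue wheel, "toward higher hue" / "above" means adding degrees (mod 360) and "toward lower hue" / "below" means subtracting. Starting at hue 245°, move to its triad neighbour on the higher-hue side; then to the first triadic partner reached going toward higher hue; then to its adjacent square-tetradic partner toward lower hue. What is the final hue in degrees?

35°

245 + 120 = 365 → 365 − 360 = 5°   (triadic ↑)
5 + 120 = 125°   (triadic ↑)
125 − 90 = 35°   (square ↓)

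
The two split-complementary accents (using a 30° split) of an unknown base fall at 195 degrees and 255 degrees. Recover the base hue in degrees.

The accents sit 30° either side of the complement, so the complement is their short-arc midpoint on the wheel.
Short-arc midpoint of 195° and 255°: 225°.
Base is 180° from the complement: 225 − 180 = 45°

45°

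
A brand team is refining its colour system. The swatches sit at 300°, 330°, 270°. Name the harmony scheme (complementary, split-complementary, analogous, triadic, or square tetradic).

Sort the hues: 270°, 300°, 330°.
Successive gaps around the wheel: 30°, 30°, 300°.
A run of hues at equal small steps (30°) with one large closing gap is an analogous group.

analogous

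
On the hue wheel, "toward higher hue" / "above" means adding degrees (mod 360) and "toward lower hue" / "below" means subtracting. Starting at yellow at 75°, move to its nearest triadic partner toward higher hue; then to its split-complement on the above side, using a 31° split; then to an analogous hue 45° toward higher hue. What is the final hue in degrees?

+120° (triadic ↑): 75 + 120 = 195°
+211° (split-comp 31° ↑): 195 + 211 = 406 → 406 − 360 = 46°
+45° (analog 45° ↑): 46 + 45 = 91°

91°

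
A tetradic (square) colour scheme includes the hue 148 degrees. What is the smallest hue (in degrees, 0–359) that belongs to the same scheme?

58°

A square tetradic scheme places four hues every 90°.
The full set through 148° is {58°, 148°, 238°, 328°}.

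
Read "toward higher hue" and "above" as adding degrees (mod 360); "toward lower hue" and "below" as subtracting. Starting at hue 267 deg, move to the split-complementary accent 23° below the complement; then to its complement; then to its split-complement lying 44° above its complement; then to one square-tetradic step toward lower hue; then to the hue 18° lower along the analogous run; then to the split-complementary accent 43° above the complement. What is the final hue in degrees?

223°

split-comp 23° ↓ +157°: 267 + 157 = 424 → 424 − 360 = 64°
complement +180°: 64 + 180 = 244°
split-comp 44° ↑ +224°: 244 + 224 = 468 → 468 − 360 = 108°
square ↓ −90°: 108 − 90 = 18°
analog 18° ↓ −18°: 18 − 18 = 0°
split-comp 43° ↑ +223°: 0 + 223 = 223°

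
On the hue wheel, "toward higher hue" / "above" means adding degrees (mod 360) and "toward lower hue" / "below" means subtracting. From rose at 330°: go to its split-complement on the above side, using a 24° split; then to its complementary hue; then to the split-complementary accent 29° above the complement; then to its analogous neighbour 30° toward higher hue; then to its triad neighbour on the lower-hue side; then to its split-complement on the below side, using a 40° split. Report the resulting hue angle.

330 + 204 = 534 → 534 − 360 = 174°   (split-comp 24° ↑)
174 + 180 = 354°   (complement)
354 + 209 = 563 → 563 − 360 = 203°   (split-comp 29° ↑)
203 + 30 = 233°   (analog 30° ↑)
233 − 120 = 113°   (triadic ↓)
113 + 140 = 253°   (split-comp 40° ↓)

253°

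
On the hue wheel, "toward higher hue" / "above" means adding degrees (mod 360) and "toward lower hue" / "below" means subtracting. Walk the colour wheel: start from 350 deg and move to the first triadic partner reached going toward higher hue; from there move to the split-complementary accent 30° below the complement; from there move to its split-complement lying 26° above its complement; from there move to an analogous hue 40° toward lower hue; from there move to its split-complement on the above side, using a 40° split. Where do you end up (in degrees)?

triadic ↑ +120°: 350 + 120 = 470 → 470 − 360 = 110°
split-comp 30° ↓ +150°: 110 + 150 = 260°
split-comp 26° ↑ +206°: 260 + 206 = 466 → 466 − 360 = 106°
analog 40° ↓ −40°: 106 − 40 = 66°
split-comp 40° ↑ +220°: 66 + 220 = 286°

286°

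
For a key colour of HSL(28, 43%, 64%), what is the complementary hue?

The complement sits 180° across the wheel.
28 + 180 = 208°

208°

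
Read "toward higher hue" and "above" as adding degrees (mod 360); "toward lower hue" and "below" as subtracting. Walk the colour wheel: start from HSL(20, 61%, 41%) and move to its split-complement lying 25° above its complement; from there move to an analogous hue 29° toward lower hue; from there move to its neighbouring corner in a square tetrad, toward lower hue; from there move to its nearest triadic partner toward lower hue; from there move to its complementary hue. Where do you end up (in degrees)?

166°

split-comp 25° ↑ +205°: 20 + 205 = 225°
analog 29° ↓ −29°: 225 − 29 = 196°
square ↓ −90°: 196 − 90 = 106°
triadic ↓ −120°: 106 − 120 = -14 → -14 + 360 = 346°
complement +180°: 346 + 180 = 526 → 526 − 360 = 166°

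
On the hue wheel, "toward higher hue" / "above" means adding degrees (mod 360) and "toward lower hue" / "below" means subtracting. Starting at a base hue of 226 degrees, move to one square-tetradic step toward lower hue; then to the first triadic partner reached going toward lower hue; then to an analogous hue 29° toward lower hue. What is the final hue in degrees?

square ↓ −90°: 226 − 90 = 136°
triadic ↓ −120°: 136 − 120 = 16°
analog 29° ↓ −29°: 16 − 29 = -13 → -13 + 360 = 347°

347°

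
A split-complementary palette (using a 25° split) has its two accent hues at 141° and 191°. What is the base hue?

346°

The accents sit 25° either side of the complement, so the complement is their short-arc midpoint on the wheel.
Short-arc midpoint of 141° and 191°: 166°.
Base is 180° from the complement: 166 − 180 = -14 → -14 + 360 = 346°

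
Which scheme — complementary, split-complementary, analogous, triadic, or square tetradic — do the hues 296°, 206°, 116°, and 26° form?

square tetradic

Sort the hues: 26°, 116°, 206°, 296°.
Successive gaps around the wheel: 90°, 90°, 90°, 90°.
Four hues every 90° form a square tetradic scheme.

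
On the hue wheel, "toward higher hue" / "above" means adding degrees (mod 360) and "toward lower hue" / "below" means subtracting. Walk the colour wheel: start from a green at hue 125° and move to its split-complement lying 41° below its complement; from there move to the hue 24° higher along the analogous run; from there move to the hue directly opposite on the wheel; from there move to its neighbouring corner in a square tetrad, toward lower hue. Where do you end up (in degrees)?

125 + 139 = 264°   (split-comp 41° ↓)
264 + 24 = 288°   (analog 24° ↑)
288 + 180 = 468 → 468 − 360 = 108°   (complement)
108 − 90 = 18°   (square ↓)

18°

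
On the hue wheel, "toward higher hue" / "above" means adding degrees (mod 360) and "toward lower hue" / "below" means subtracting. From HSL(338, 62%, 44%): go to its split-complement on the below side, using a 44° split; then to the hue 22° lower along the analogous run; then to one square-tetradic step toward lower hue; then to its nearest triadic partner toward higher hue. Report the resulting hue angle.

+136° (split-comp 44° ↓): 338 + 136 = 474 → 474 − 360 = 114°
−22° (analog 22° ↓): 114 − 22 = 92°
−90° (square ↓): 92 − 90 = 2°
+120° (triadic ↑): 2 + 120 = 122°

122°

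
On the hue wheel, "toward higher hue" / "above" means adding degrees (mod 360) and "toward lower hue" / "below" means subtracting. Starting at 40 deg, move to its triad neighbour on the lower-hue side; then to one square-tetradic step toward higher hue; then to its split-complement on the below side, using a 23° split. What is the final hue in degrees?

167°

triadic ↓ −120°: 40 − 120 = -80 → -80 + 360 = 280°
square ↑ +90°: 280 + 90 = 370 → 370 − 360 = 10°
split-comp 23° ↓ +157°: 10 + 157 = 167°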